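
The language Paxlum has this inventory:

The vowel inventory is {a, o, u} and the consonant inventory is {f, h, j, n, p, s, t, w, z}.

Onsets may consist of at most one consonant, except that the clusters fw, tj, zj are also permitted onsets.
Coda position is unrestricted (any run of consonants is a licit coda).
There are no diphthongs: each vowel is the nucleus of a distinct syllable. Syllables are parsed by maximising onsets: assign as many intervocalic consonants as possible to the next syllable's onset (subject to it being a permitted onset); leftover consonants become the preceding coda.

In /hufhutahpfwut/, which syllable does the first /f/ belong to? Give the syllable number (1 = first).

The vowels are u, u, a, u — 4 nuclei, so 4 syllables.
V1 /u/ – V2 /u/: /fh/ — longest licit onset from the right is /h/, leaving /f/ as coda.
V2 /u/ – V3 /a/: /t/ is a single consonant, so it becomes the next onset.
V3 /a/ – V4 /u/: /hpfw/ — longest licit onset from the right is /fw/, leaving /hp/ as coda.
Result: huf.hu.tahp.fwut.
The first /f/ is in the coda of syllable 1 (/huf/).

1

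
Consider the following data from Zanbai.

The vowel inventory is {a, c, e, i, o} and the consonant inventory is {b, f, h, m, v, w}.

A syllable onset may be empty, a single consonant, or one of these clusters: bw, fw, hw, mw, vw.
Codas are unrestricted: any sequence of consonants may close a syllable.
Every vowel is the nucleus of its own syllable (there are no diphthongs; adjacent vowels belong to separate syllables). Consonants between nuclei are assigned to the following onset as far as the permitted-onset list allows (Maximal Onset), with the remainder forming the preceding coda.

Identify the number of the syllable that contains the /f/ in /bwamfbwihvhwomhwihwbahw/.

1

The vowels are a, i, o, i, a — 5 nuclei, so 5 syllables.
σ1/σ2 boundary: /mfbw/; trying suffixes from longest down, /bw/ is the first permitted one, so coda /mf/ | onset /bw/.
σ2/σ3 boundary: /hvhw/ splits as /hv/ + /hw/ (/hw/ is the longest suffix that is a licit onset).
σ3/σ4 boundary: /mhw/ — longest licit onset from the right is /hw/, leaving /m/ as coda.
σ4/σ5 boundary: /hwb/ — longest licit onset from the right is /b/, leaving /hw/ as coda.
Result: bwamf.bwihv.hwom.hwihw.bahw.
The /f/ is in the coda of syllable 1 (/bwamf/).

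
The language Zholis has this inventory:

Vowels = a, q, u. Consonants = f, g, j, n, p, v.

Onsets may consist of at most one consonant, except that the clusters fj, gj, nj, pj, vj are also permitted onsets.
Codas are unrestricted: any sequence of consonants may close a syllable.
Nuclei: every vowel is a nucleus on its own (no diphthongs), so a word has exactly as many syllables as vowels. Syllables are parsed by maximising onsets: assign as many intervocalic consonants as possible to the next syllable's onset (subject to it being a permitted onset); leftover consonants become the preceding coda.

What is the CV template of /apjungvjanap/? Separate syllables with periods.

Vowels present: a, u, a, a; each is a nucleus, giving 4 syllables.
V1 /a/ – V2 /u/: cluster /pj/ — /pj/ is itself a permitted onset, so the whole cluster goes right; preceding coda = ∅.
V2 /u/ – V3 /a/: /ngvj/; trying suffixes from longest down, /vj/ is the first permitted one, so coda /ng/ | onset /vj/.
V3 /a/ – V4 /a/: /n/ → onset of the next syllable (single consonants are always licit onsets).
Putting it together: a.pjung.vja.nap.
Mapping each syllable to C/V: /a/ → V, /pjung/ → CCVCC, /vja/ → CCV, /nap/ → CVC.

V.CCVCC.CCV.CVC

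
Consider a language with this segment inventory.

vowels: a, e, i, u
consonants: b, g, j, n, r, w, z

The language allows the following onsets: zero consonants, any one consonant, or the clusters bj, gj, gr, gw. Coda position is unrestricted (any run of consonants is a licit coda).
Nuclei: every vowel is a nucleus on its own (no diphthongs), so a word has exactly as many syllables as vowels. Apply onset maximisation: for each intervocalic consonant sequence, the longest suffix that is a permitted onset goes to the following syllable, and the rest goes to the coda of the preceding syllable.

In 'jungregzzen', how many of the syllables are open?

Vowels present: u, e, e; each is a nucleus, giving 3 syllables.
/u…e/ gap (V1→V2): cluster /ngr/ — the longest permitted-onset suffix is /gr/; onset = /gr/, preceding coda = /n/.
/e…e/ gap (V2→V3): /gzz/; trying suffixes from longest down, /z/ is the first permitted one, so coda /gz/ | onset /z/.
Syllabification: jun.gregz.zen.
Classifying each syllable: /jun/ (closed), /gregz/ (closed), /zen/ (closed).
Open syllables: 0.

0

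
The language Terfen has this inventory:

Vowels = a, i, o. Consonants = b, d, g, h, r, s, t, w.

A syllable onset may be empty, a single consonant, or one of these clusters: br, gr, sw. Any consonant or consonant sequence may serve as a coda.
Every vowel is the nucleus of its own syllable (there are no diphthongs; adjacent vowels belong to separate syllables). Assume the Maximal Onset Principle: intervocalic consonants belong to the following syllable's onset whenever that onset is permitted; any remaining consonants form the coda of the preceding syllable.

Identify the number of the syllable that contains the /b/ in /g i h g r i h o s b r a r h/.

Nuclei (vowels): i, i, o, a → 4 syllables.
V1 /i/ – V2 /i/: /hgr/ splits as /h/ + /gr/ (/gr/ is the longest suffix that is a licit onset).
V2 /i/ – V3 /o/: just /h/ — single C goes to the following onset.
V3 /o/ – V4 /a/: /sbr/ — longest licit onset from the right is /br/, leaving /s/ as coda.
Putting it together: gih.gri.hos.brarh.
The /b/ is in the onset of syllable 4 (/brarh/).

4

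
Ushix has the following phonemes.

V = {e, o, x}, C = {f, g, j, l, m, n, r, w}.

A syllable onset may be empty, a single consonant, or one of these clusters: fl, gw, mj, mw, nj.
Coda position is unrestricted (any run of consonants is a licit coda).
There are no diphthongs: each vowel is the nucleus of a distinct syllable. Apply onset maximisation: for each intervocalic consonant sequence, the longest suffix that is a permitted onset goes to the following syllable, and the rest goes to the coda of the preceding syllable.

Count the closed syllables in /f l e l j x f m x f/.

3

Vowels present: e, x, x; each is a nucleus, giving 3 syllables.
Between /e/ (V1) and /x/ (V2): /lj/; trying suffixes from longest down, /j/ is the first permitted one, so coda /l/ | onset /j/.
Between /x/ (V2) and /x/ (V3): cluster /fm/ — the longest permitted-onset suffix is /m/; onset = /m/, preceding coda = /f/.
Result: flel.jxf.mxf.
Classifying each syllable: /flel/ (closed), /jxf/ (closed), /mxf/ (closed).
Closed syllables: 3.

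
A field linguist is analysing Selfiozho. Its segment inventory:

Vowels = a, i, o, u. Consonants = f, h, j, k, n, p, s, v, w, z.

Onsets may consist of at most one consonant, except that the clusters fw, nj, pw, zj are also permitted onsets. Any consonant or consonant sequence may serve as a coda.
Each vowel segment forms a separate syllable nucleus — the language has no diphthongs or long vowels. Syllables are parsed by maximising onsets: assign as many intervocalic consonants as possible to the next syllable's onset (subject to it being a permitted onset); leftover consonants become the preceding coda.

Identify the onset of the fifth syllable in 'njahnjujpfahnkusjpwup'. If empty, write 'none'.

pw

Vowels present: a, u, a, u, u; each is a nucleus, giving 5 syllables.
/a…u/ gap (V1→V2): /hnj/ splits as /h/ + /nj/ (/nj/ is the longest suffix that is a licit onset).
/u…a/ gap (V2→V3): /jpf/; trying suffixes from longest down, /f/ is the first permitted one, so coda /jp/ | onset /f/.
/a…u/ gap (V3→V4): /hnk/ splits as /hn/ + /k/ (/k/ is the longest suffix that is a licit onset).
/u…u/ gap (V4→V5): /sjpw/; trying suffixes from longest down, /pw/ is the first permitted one, so coda /sj/ | onset /pw/.
Syllabification: njah.njujp.fahn.kusj.pwup.
Syllable 5 is /pwup/: onset /pw/, nucleus /u/, coda /p/.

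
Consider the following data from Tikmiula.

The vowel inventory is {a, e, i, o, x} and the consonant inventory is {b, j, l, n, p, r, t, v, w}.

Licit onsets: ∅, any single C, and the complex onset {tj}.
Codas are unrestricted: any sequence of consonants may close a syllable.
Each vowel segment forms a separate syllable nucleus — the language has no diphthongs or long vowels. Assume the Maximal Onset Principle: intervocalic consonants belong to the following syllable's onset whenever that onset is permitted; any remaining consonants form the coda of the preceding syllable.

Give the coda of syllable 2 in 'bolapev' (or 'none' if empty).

Nuclei (vowels): o, a, e → 3 syllables.
Between /o/ (V1) and /a/ (V2): /l/ is a single consonant, so it becomes the next onset.
Between /a/ (V2) and /e/ (V3): /p/ is a single consonant, so it becomes the next onset.
Syllabification: bo.la.pev.
Syllable 2 is /la/: onset /l/, nucleus /a/, coda ∅.

none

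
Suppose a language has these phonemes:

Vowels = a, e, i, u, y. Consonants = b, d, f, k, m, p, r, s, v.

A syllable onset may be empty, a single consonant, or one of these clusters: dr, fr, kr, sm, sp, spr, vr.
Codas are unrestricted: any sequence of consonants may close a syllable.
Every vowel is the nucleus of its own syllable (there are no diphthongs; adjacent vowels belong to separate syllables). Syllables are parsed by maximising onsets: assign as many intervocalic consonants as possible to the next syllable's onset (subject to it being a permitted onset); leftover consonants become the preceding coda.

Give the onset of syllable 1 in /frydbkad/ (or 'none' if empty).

Nuclei (vowels): y, a → 2 syllables.
/y…a/ gap (V1→V2): /dbk/ splits as /db/ + /k/ (/k/ is the longest suffix that is a licit onset).
Result: frydb.kad.
Syllable 1 is /frydb/: onset /fr/, nucleus /y/, coda /db/.

fr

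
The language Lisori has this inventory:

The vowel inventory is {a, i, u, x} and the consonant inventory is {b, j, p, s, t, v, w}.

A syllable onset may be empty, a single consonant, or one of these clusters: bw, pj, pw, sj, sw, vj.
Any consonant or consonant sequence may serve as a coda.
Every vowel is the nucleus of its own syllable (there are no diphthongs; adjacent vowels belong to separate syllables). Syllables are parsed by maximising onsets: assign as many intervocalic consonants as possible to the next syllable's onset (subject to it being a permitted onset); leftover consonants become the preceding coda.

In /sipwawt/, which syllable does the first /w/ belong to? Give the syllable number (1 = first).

2

Vowels present: i, a; each is a nucleus, giving 2 syllables.
/i…a/ gap (V1→V2): cluster /pw/ — /pw/ is itself a permitted onset, so the whole cluster goes right; preceding coda = ∅.
So the parse is si.pwawt.
The first /w/ is in the onset of syllable 2 (/pwawt/).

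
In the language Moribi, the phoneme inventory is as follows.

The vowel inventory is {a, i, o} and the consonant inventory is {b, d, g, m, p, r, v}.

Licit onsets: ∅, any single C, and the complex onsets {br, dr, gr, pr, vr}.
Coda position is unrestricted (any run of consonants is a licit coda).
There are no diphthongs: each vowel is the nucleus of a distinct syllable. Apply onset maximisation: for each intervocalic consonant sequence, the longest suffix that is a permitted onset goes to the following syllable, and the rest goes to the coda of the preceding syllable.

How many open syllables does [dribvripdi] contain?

1

Nuclei (vowels): i, i, i → 3 syllables.
Between /i/ (V1) and /i/ (V2): /bvr/; trying suffixes from longest down, /vr/ is the first permitted one, so coda /b/ | onset /vr/.
Between /i/ (V2) and /i/ (V3): /pd/ — longest licit onset from the right is /d/, leaving /p/ as coda.
So the parse is drib.vrip.di.
Classifying each syllable: /drib/ (closed), /vrip/ (closed), /di/ (open).
Open syllables: 1.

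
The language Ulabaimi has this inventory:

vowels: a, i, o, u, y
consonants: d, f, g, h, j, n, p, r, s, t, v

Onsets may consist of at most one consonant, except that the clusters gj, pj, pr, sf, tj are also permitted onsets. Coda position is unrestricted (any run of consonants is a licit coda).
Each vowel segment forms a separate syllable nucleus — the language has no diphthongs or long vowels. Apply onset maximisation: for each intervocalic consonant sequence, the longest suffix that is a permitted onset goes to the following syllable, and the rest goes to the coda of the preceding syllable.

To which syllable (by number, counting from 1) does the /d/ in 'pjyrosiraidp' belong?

5

Nuclei (vowels): y, o, i, a, i → 5 syllables.
V1 /y/ – V2 /o/: /r/ is a single consonant, so it becomes the next onset.
V2 /o/ – V3 /i/: /s/ → onset of the next syllable (single consonants are always licit onsets).
V3 /i/ – V4 /a/: /r/ is a single consonant, so it becomes the next onset.
V4 /a/ – V5 /i/: nothing intervenes; syllable break is V.V.
Putting it together: pjy.ro.si.ra.idp.
The /d/ is in the coda of syllable 5 (/idp/).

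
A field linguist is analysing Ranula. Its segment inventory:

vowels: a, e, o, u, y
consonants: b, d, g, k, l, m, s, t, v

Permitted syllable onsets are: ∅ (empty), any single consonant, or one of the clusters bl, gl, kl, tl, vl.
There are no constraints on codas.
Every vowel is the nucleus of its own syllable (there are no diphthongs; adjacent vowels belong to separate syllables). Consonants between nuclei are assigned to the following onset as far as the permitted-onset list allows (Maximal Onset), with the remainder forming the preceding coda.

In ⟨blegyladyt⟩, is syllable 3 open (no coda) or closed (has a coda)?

open

Vowels present: e, y, a, y; each is a nucleus, giving 4 syllables.
/e…y/ gap (V1→V2): just /g/ — single C goes to the following onset.
/y…a/ gap (V2→V3): just /l/ — single C goes to the following onset.
/a…y/ gap (V3→V4): /d/ is a single consonant, so it becomes the next onset.
Result: ble.gy.la.dyt.
Syllable 3 is /la/; it ends in its nucleus with no coda, so it is open.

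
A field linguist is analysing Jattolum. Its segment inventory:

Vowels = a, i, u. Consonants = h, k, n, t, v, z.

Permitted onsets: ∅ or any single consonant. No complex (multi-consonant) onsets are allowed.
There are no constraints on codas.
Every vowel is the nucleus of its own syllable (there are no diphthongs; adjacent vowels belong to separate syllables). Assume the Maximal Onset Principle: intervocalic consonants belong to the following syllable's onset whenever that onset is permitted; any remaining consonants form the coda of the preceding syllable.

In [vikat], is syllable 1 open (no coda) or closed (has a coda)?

open

Nuclei (vowels): i, a → 2 syllables.
Between /i/ (V1) and /a/ (V2): /k/ → onset of the next syllable (single consonants are always licit onsets).
Result: vi.kat.
Syllable 1 is /vi/; it ends in its nucleus with no coda, so it is open.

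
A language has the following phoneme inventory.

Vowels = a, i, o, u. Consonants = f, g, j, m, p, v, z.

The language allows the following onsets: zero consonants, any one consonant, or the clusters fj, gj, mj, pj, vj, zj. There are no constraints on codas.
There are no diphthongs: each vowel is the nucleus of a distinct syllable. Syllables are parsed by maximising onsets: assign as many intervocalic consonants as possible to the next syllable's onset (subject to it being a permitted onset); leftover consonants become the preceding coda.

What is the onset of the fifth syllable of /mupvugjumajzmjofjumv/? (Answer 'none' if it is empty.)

Nuclei (vowels): u, u, u, a, o, u → 6 syllables.
Between /u/ (V1) and /u/ (V2): /pv/ — longest licit onset from the right is /v/, leaving /p/ as coda.
Between /u/ (V2) and /u/ (V3): cluster /gj/ — /gj/ is itself a permitted onset, so the whole cluster goes right; preceding coda = ∅.
Between /u/ (V3) and /a/ (V4): /m/ is a single consonant, so it becomes the next onset.
Between /a/ (V4) and /o/ (V5): /jzmj/ splits as /jz/ + /mj/ (/mj/ is the longest suffix that is a licit onset).
Between /o/ (V5) and /u/ (V6): cluster /fj/ — /fj/ is itself a permitted onset, so the whole cluster goes right; preceding coda = ∅.
Syllabification: mup.vu.gju.majz.mjo.fjumv.
Syllable 5 is /mjo/: onset /mj/, nucleus /o/, coda ∅.

mj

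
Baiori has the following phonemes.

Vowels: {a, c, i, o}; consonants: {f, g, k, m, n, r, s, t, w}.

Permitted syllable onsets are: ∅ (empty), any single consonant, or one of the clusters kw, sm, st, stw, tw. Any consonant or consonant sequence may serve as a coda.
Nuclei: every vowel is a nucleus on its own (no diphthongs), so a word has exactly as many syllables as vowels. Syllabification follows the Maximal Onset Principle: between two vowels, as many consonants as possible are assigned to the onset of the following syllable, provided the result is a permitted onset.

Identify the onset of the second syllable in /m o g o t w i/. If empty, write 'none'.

Vowels present: o, o, i; each is a nucleus, giving 3 syllables.
Between /o/ (V1) and /o/ (V2): /g/ is a single consonant, so it becomes the next onset.
Between /o/ (V2) and /i/ (V3): cluster /tw/ — /tw/ is itself a permitted onset, so the whole cluster goes right; preceding coda = ∅.
Result: mo.go.twi.
Syllable 2 is /go/: onset /g/, nucleus /o/, coda ∅.

g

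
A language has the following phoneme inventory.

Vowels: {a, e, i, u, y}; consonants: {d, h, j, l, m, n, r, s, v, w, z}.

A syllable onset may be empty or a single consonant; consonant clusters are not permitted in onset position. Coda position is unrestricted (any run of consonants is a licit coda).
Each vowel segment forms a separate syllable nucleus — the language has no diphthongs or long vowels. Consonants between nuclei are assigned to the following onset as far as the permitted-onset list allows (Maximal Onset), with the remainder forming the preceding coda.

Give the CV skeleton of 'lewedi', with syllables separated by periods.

Vowels present: e, e, i; each is a nucleus, giving 3 syllables.
Between /e/ (V1) and /e/ (V2): /w/ is a single consonant, so it becomes the next onset.
Between /e/ (V2) and /i/ (V3): /d/ is a single consonant, so it becomes the next onset.
Result: le.we.di.
Mapping each syllable to C/V: /le/ → CV, /we/ → CV, /di/ → CV.

CV.CV.CV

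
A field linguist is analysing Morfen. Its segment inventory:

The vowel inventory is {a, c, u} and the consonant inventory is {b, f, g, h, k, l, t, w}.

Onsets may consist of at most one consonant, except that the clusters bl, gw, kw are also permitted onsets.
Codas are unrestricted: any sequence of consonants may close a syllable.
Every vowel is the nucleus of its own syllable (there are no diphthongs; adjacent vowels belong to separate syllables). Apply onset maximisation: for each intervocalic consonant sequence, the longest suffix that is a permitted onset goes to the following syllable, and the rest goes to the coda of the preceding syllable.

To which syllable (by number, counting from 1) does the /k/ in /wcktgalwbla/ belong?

The vowels are c, a, a — 3 nuclei, so 3 syllables.
σ1/σ2 boundary: /ktg/ splits as /kt/ + /g/ (/g/ is the longest suffix that is a licit onset).
σ2/σ3 boundary: /lwbl/ splits as /lw/ + /bl/ (/bl/ is the longest suffix that is a licit onset).
Result: wckt.galw.bla.
The /k/ is in the coda of syllable 1 (/wckt/).

1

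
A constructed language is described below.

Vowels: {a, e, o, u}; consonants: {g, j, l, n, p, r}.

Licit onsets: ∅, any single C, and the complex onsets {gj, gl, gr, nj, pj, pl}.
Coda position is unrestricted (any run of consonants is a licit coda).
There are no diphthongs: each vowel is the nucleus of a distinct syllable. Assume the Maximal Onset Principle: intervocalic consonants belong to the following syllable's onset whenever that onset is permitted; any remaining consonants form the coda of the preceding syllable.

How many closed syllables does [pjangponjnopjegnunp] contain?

4

The vowels are a, o, o, e, u — 5 nuclei, so 5 syllables.
Between /a/ (V1) and /o/ (V2): /ngp/ splits as /ng/ + /p/ (/p/ is the longest suffix that is a licit onset).
Between /o/ (V2) and /o/ (V3): /njn/; trying suffixes from longest down, /n/ is the first permitted one, so coda /nj/ | onset /n/.
Between /o/ (V3) and /e/ (V4): /pj/ is a licit onset in full, so it all attaches to the next syllable.
Between /e/ (V4) and /u/ (V5): /gn/ — longest licit onset from the right is /n/, leaving /g/ as coda.
Result: pjang.ponj.no.pjeg.nunp.
Classifying each syllable: /pjang/ (closed), /ponj/ (closed), /no/ (open), /pjeg/ (closed), /nunp/ (closed).
Closed syllables: 4.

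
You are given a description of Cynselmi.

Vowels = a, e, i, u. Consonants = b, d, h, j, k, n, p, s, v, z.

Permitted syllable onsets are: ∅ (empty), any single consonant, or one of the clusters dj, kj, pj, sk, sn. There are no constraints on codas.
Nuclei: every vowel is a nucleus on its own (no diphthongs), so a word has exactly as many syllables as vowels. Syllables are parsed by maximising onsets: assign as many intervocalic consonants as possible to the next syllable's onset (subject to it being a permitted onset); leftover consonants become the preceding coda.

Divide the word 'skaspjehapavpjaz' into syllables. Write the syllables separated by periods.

The vowels are a, e, a, a, a — 5 nuclei, so 5 syllables.
Between /a/ (V1) and /e/ (V2): /spj/ splits as /s/ + /pj/ (/pj/ is the longest suffix that is a licit onset).
Between /e/ (V2) and /a/ (V3): just /h/ — single C goes to the following onset.
Between /a/ (V3) and /a/ (V4): /p/ → onset of the next syllable (single consonants are always licit onsets).
Between /a/ (V4) and /a/ (V5): /vpj/; trying suffixes from longest down, /pj/ is the first permitted one, so coda /v/ | onset /pj/.

skas.pje.ha.pav.pjaz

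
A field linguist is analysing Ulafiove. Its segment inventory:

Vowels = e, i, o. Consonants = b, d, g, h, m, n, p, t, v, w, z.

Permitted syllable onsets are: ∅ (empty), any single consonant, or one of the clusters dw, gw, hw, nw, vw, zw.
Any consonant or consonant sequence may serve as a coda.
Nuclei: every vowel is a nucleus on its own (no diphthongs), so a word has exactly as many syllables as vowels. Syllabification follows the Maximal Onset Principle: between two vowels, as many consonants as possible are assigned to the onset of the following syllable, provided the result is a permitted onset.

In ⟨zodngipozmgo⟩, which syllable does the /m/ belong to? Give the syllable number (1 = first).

3

The vowels are o, i, o, o — 4 nuclei, so 4 syllables.
Between /o/ (V1) and /i/ (V2): /dng/ — longest licit onset from the right is /g/, leaving /dn/ as coda.
Between /i/ (V2) and /o/ (V3): /p/ is a single consonant, so it becomes the next onset.
Between /o/ (V3) and /o/ (V4): /zmg/ splits as /zm/ + /g/ (/g/ is the longest suffix that is a licit onset).
Putting it together: zodn.gi.pozm.go.
The /m/ is in the coda of syllable 3 (/pozm/).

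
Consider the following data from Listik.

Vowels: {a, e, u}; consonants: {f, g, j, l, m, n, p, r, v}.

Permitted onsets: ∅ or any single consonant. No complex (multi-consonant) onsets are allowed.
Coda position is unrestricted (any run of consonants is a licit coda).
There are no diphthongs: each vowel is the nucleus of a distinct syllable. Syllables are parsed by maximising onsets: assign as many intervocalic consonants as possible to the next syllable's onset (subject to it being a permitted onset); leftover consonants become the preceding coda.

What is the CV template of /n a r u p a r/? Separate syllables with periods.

CV.CV.CVC

Nuclei (vowels): a, u, a → 3 syllables.
/a…u/ gap (V1→V2): /r/ is a single consonant, so it becomes the next onset.
/u…a/ gap (V2→V3): just /p/ — single C goes to the following onset.
Result: na.ru.par.
Mapping each syllable to C/V: /na/ → CV, /ru/ → CV, /par/ → CVC.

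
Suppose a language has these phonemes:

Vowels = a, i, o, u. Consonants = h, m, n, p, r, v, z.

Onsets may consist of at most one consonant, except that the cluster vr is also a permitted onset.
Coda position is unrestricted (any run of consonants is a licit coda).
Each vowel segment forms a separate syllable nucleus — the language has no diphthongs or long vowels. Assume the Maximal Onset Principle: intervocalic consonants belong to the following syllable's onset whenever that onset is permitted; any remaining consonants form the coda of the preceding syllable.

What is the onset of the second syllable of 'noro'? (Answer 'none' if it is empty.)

The vowels are o, o — 2 nuclei, so 2 syllables.
/o…o/ gap (V1→V2): /r/ → onset of the next syllable (single consonants are always licit onsets).
So the parse is no.ro.
Syllable 2 is /ro/: onset /r/, nucleus /o/, coda ∅.

r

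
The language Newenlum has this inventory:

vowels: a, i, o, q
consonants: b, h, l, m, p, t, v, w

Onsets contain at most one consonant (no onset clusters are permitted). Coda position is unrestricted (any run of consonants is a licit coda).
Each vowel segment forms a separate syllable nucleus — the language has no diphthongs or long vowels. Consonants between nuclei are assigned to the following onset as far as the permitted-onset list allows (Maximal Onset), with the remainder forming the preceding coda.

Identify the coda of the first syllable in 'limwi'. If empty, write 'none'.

m

Vowels present: i, i; each is a nucleus, giving 2 syllables.
V1 /i/ – V2 /i/: /mw/ splits as /m/ + /w/ (/w/ is the longest suffix that is a licit onset).
Result: lim.wi.
Syllable 1 is /lim/: onset /l/, nucleus /i/, coda /m/.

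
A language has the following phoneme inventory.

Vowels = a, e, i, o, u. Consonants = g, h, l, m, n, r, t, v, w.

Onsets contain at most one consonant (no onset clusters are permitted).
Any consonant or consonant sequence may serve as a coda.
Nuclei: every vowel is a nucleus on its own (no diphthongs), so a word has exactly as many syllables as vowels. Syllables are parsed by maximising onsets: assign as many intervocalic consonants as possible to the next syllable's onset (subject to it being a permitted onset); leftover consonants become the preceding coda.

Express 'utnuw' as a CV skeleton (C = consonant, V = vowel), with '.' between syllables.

Nuclei (vowels): u, u → 2 syllables.
V1 /u/ – V2 /u/: /tn/; trying suffixes from longest down, /n/ is the first permitted one, so coda /t/ | onset /n/.
Putting it together: ut.nuw.
Mapping each syllable to C/V: /ut/ → VC, /nuw/ → CVC.

VC.CVC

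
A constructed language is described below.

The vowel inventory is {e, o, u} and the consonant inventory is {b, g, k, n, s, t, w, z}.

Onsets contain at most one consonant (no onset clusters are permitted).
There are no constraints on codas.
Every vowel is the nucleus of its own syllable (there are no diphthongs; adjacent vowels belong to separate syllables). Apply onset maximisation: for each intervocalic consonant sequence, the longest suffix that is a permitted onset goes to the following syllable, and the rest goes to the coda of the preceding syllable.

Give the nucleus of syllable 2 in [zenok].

o

Vowels present: e, o; each is a nucleus, giving 2 syllables.
The second nucleus (vowel 2 from the left) is /o/.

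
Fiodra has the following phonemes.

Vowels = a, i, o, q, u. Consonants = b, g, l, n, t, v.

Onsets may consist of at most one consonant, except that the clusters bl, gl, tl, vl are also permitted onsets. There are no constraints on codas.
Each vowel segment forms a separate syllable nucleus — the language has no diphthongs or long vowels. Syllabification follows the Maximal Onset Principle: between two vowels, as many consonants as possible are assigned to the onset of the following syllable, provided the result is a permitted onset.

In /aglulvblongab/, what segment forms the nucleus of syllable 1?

a

Vowels present: a, u, o, a; each is a nucleus, giving 4 syllables.
The first nucleus (vowel 1 from the left) is /a/.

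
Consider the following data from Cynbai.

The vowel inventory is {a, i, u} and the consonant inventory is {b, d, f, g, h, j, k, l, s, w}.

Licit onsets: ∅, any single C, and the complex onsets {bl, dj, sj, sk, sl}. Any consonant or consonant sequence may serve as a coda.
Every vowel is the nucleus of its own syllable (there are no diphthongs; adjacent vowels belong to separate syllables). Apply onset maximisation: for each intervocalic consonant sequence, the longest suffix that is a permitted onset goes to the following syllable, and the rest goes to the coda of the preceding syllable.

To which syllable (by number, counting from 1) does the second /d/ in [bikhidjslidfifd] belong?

The vowels are i, i, i, i — 4 nuclei, so 4 syllables.
Between /i/ (V1) and /i/ (V2): cluster /kh/ — the longest permitted-onset suffix is /h/; onset = /h/, preceding coda = /k/.
Between /i/ (V2) and /i/ (V3): cluster /djsl/ — the longest permitted-onset suffix is /sl/; onset = /sl/, preceding coda = /dj/.
Between /i/ (V3) and /i/ (V4): /df/ — longest licit onset from the right is /f/, leaving /d/ as coda.
Result: bik.hidj.slid.fifd.
The second /d/ is in the coda of syllable 3 (/slid/).

3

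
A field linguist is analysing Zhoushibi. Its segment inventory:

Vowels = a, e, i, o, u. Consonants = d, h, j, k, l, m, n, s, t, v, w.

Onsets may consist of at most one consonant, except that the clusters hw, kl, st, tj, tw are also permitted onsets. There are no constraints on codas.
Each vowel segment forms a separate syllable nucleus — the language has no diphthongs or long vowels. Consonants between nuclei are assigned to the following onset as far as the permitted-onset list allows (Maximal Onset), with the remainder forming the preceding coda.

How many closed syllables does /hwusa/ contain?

0

Nuclei (vowels): u, a → 2 syllables.
Between /u/ (V1) and /a/ (V2): just /s/ — single C goes to the following onset.
Syllabification: hwu.sa.
Classifying each syllable: /hwu/ (open), /sa/ (open).
Closed syllables: 0.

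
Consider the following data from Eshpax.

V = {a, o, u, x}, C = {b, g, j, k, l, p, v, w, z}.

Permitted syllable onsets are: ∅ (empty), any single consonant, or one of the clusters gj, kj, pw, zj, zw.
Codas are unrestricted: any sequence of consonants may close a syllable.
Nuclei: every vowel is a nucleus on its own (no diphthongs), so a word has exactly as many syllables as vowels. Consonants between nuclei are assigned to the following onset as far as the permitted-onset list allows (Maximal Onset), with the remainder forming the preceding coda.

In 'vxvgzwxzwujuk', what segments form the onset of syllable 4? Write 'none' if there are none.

j

Vowels present: x, x, u, u; each is a nucleus, giving 4 syllables.
V1 /x/ – V2 /x/: cluster /vgzw/ — the longest permitted-onset suffix is /zw/; onset = /zw/, preceding coda = /vg/.
V2 /x/ – V3 /u/: /zw/ is a licit onset in full, so it all attaches to the next syllable.
V3 /u/ – V4 /u/: just /j/ — single C goes to the following onset.
Syllabification: vxvg.zwx.zwu.juk.
Syllable 4 is /juk/: onset /j/, nucleus /u/, coda /k/.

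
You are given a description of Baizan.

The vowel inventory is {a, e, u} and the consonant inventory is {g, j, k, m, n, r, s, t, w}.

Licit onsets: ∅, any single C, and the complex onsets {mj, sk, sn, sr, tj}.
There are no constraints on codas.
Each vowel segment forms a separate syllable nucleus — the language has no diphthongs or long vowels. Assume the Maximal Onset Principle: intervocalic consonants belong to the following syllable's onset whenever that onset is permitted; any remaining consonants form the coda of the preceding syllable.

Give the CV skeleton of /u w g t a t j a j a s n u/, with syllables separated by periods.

VCC.CV.CCV.CV.CCV

Nuclei (vowels): u, a, a, a, u → 5 syllables.
Between /u/ (V1) and /a/ (V2): /wgt/ — longest licit onset from the right is /t/, leaving /wg/ as coda.
Between /a/ (V2) and /a/ (V3): /tj/ is a licit onset in full, so it all attaches to the next syllable.
Between /a/ (V3) and /a/ (V4): /j/ is a single consonant, so it becomes the next onset.
Between /a/ (V4) and /u/ (V5): /sn/ — entire cluster is a permitted onset → onset /sn/, coda ∅.
Syllabification: uwg.ta.tja.ja.snu.
Mapping each syllable to C/V: /uwg/ → VCC, /ta/ → CV, /tja/ → CCV, /ja/ → CV, /snu/ → CCV.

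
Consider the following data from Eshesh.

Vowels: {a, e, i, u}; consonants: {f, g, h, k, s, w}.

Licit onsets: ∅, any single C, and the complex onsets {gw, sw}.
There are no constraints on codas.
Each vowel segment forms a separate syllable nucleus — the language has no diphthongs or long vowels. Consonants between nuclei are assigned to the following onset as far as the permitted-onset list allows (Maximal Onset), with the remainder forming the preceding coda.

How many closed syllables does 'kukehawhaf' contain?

The vowels are u, e, a, a — 4 nuclei, so 4 syllables.
Between /u/ (V1) and /e/ (V2): /k/ is a single consonant, so it becomes the next onset.
Between /e/ (V2) and /a/ (V3): just /h/ — single C goes to the following onset.
Between /a/ (V3) and /a/ (V4): /wh/ splits as /w/ + /h/ (/h/ is the longest suffix that is a licit onset).
Syllabification: ku.ke.haw.haf.
Classifying each syllable: /ku/ (open), /ke/ (open), /haw/ (closed), /haf/ (closed).
Closed syllables: 2.

2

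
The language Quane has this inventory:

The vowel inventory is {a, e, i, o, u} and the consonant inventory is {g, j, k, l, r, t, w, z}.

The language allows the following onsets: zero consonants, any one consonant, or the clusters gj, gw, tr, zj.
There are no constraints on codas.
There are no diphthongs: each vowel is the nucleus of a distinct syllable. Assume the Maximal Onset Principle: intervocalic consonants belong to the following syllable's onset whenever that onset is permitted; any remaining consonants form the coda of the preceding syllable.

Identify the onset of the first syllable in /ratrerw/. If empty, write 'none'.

The vowels are a, e — 2 nuclei, so 2 syllables.
V1 /a/ – V2 /e/: /tr/ is a licit onset in full, so it all attaches to the next syllable.
So the parse is ra.trerw.
Syllable 1 is /ra/: onset /r/, nucleus /a/, coda ∅.

r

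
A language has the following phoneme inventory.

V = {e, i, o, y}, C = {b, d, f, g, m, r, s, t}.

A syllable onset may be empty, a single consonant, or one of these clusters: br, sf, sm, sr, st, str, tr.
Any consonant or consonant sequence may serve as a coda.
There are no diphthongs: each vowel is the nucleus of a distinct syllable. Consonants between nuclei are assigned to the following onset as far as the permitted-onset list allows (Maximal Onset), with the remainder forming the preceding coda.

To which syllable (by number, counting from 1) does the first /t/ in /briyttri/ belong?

Vowels present: i, y, i; each is a nucleus, giving 3 syllables.
/i…y/ gap (V1→V2): nothing intervenes; syllable break is V.V.
/y…i/ gap (V2→V3): /ttr/ splits as /t/ + /tr/ (/tr/ is the longest suffix that is a licit onset).
Putting it together: bri.yt.tri.
The first /t/ is in the coda of syllable 2 (/yt/).

2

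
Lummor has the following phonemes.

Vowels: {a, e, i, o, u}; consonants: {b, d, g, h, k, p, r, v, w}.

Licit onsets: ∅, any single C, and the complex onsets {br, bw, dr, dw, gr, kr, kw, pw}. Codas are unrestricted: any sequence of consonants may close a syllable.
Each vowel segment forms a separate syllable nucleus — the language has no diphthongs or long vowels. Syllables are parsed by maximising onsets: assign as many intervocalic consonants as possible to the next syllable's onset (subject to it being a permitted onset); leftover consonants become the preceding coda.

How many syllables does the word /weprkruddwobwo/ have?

The vowels are e, u, o, o — 4 nuclei, so 4 syllables.

4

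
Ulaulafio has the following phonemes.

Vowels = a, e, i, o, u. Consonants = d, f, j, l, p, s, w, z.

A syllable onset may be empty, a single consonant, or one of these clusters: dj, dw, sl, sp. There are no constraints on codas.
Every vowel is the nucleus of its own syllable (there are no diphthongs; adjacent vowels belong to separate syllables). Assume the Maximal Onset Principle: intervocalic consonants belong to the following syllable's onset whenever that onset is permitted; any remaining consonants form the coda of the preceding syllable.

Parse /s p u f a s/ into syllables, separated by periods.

spu.fas

Nuclei (vowels): u, a → 2 syllables.
Between /u/ (V1) and /a/ (V2): /f/ is a single consonant, so it becomes the next onset.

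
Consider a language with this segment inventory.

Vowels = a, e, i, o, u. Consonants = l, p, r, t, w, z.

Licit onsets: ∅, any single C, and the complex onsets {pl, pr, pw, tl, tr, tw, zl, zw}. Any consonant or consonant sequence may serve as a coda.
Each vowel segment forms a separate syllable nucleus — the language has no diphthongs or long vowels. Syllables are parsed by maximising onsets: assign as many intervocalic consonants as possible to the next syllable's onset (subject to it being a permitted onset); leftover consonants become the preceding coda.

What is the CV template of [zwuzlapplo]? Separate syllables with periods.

CCV.CCVC.CCV

Vowels present: u, a, o; each is a nucleus, giving 3 syllables.
V1 /u/ – V2 /a/: /zl/ is a licit onset in full, so it all attaches to the next syllable.
V2 /a/ – V3 /o/: /ppl/; trying suffixes from longest down, /pl/ is the first permitted one, so coda /p/ | onset /pl/.
So the parse is zwu.zlap.plo.
Mapping each syllable to C/V: /zwu/ → CCV, /zlap/ → CCVC, /plo/ → CCV.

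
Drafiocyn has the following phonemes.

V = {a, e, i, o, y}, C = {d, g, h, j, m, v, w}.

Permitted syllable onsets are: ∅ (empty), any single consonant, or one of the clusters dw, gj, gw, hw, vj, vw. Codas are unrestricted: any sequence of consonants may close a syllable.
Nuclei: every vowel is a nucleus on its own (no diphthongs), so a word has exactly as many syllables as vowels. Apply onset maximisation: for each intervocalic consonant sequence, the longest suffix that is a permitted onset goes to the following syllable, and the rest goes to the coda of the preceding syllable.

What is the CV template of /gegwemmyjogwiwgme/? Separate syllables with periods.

Nuclei (vowels): e, e, y, o, i, e → 6 syllables.
σ1/σ2 boundary: /gw/ — entire cluster is a permitted onset → onset /gw/, coda ∅.
σ2/σ3 boundary: /mm/; trying suffixes from longest down, /m/ is the first permitted one, so coda /m/ | onset /m/.
σ3/σ4 boundary: just /j/ — single C goes to the following onset.
σ4/σ5 boundary: /gw/ is a licit onset in full, so it all attaches to the next syllable.
σ5/σ6 boundary: /wgm/ splits as /wg/ + /m/ (/m/ is the longest suffix that is a licit onset).
Result: ge.gwem.my.jo.gwiwg.me.
Mapping each syllable to C/V: /ge/ → CV, /gwem/ → CCVC, /my/ → CV, /jo/ → CV, /gwiwg/ → CCVCC, /me/ → CV.

CV.CCVC.CV.CV.CCVCC.CV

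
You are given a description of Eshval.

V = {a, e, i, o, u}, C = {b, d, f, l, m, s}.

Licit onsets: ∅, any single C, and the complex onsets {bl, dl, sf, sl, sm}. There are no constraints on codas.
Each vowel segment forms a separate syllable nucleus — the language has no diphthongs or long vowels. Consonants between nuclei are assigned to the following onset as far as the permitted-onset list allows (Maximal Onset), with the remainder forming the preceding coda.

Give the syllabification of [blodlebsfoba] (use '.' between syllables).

Nuclei (vowels): o, e, o, a → 4 syllables.
Between /o/ (V1) and /e/ (V2): cluster /dl/ — /dl/ is itself a permitted onset, so the whole cluster goes right; preceding coda = ∅.
Between /e/ (V2) and /o/ (V3): /bsf/; trying suffixes from longest down, /sf/ is the first permitted one, so coda /b/ | onset /sf/.
Between /o/ (V3) and /a/ (V4): /b/ is a single consonant, so it becomes the next onset.

blo.dleb.sfo.ba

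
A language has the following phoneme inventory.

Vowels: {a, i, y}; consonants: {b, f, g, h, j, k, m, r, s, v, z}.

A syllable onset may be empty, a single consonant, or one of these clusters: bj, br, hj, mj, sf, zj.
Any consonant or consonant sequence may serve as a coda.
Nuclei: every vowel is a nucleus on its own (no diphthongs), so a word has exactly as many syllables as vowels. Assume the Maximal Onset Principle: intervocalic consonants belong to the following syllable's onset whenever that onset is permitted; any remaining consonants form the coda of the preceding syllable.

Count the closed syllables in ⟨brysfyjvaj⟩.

2

The vowels are y, y, a — 3 nuclei, so 3 syllables.
/y…y/ gap (V1→V2): cluster /sf/ — /sf/ is itself a permitted onset, so the whole cluster goes right; preceding coda = ∅.
/y…a/ gap (V2→V3): cluster /jv/ — the longest permitted-onset suffix is /v/; onset = /v/, preceding coda = /j/.
Putting it together: bry.sfyj.vaj.
Classifying each syllable: /bry/ (open), /sfyj/ (closed), /vaj/ (closed).
Closed syllables: 2.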